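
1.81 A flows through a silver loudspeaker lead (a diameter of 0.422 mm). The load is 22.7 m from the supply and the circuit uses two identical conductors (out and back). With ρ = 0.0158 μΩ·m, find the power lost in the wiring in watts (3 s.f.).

16.8 W

ρ = 0.0158 μΩ·m = 1.58×10^-8 Ω·m
A = π(d/2)² = π(2.1100e-04 m)² = 1.399e-07 m²
Total conductor length (both ways) L = 2 × 22.7 = 45.4 m
R = ρL/A = (1.58×10^-8)(45.4)/(1.399e-07) = 5.129 Ω
P = I²R = (1.81)² × 5.129 = 16.8 W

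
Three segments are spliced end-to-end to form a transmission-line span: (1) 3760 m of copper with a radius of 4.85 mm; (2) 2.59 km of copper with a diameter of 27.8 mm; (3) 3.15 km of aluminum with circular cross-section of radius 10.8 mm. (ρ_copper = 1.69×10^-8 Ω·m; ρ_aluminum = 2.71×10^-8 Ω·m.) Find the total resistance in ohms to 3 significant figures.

1.16 Ω

Seg 1: A = πr² = π(4.8500e-03 m)² = 7.390e-05 m²
R_1 = (1.69×10^-8)(3760)/(7.390e-05) = 0.8599 Ω
Seg 2: A = π(d/2)² = π(1.3900e-02 m)² = 6.070e-04 m²
R_2 = (1.69×10^-8)(2590)/(6.070e-04) = 0.07211 Ω
Seg 3: A = πr² = π(1.0800e-02 m)² = 3.664e-04 m²
R_3 = (2.71×10^-8)(3150)/(3.664e-04) = 0.233 Ω
R_total = R_1 + R_2 + R_3 = 1.16 Ω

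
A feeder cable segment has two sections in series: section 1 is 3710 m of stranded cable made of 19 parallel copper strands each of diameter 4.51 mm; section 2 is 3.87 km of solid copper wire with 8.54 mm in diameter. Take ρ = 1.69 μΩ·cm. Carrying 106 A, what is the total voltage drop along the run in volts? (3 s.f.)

ρ = 1.69 μΩ·cm = 1.69×10^-8 Ω·m
Section 1: A_strand = π(2.2550e-03)² = 1.598e-05 m²; R₁ = ρL/(N·A_s) = (1.69×10^-8)(3710)/(19×1.598e-05) = 0.2066 Ω
Section 2: A = π(d/2)² = π(4.2700e-03 m)² = 5.728e-05 m²
R₂ = (1.69×10^-8)(3870)/(5.728e-05) = 1.142 Ω
R = R₁ + R₂ = 1.348 Ω
V = IR = 106 × 1.348 = 143 V

143 V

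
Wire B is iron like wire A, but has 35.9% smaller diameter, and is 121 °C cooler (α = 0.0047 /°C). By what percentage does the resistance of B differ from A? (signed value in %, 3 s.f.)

4.97%

R ∝ ρL/d² with ρ ∝ (1+αΔT), so R_B/R_A = (1 − 35.9/100)⁻² × (1 − 0.0047×121)
= 2.434 × 0.4313 = 1.05
(R_B − R_A)/R_A = 1.05 − 1 = 4.97%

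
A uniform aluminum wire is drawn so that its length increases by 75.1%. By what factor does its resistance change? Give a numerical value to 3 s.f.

3.07

k = 1 + 75.1/100 = 1.751; volume constant ⇒ A' = A/k, so R' = k²R.
Factor = 3.07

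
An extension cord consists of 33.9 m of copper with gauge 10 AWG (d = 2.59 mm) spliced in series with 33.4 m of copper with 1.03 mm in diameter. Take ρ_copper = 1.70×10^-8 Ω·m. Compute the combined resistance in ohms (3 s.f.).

Segment 1: A = π(2.59/2 mm)² = π(1.2950e-03 m)² = 5.269e-06 m²
R₁ = ρL/A = (1.70×10^-8)(33.9)/(5.269e-06) = 0.1094 Ω
Segment 2: A = π(d/2)² = π(5.1500e-04 m)² = 8.332e-07 m²
R₂ = (1.70×10^-8)(33.4)/(8.332e-07) = 0.6814 Ω
R = R₁ + R₂ = 0.791 Ω

0.791 Ω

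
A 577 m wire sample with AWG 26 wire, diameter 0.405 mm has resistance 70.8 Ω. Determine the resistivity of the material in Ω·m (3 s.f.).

A = π(0.405/2 mm)² = π(2.0250e-04 m)² = 1.288e-07 m²
ρ = RA/L = (70.8)(1.288e-07)/(577) = 1.58×10^-8 Ω·m

1.58×10^-8 Ω·m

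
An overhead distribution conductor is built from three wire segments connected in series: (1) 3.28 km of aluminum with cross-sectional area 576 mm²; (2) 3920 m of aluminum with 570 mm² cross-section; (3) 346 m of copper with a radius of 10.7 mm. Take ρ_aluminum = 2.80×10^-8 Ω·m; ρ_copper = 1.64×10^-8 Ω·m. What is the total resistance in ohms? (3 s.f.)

0.368 Ω

Seg 1: A = 576 mm² = 5.760e-04 m²
R_1 = (2.80×10^-8)(3280)/(5.760e-04) = 0.1594 Ω
Seg 2: A = 570 mm² = 5.700e-04 m²
R_2 = (2.80×10^-8)(3920)/(5.700e-04) = 0.1926 Ω
Seg 3: A = πr² = π(1.0700e-02 m)² = 3.597e-04 m²
R_3 = (1.64×10^-8)(346)/(3.597e-04) = 0.01578 Ω
R_total = R_1 + R_2 + R_3 = 0.368 Ω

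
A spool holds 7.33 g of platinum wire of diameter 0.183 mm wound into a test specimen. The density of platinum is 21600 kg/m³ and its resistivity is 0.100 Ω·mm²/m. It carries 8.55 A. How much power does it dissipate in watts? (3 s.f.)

3590 W

ρ = 0.100 Ω·mm²/m = 1.00×10^-7 Ω·m
A = π(d/2)² = π(9.1500e-05 m)² = 2.6302e-08 m²
L = m/(density·A) = 0.00733/(21600×2.6302e-08) = 12.9 m
R = ρL/A = (1.00×10^-7)(12.9)/(2.6302e-08) = 49.05 Ω
P = I²R = (8.55)² × 49.05 = 3590 W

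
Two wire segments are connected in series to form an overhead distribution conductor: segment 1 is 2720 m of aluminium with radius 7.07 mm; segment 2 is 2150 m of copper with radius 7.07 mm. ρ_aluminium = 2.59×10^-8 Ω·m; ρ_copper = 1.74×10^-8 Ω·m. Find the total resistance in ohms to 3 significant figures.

0.687 Ω

Segment 1: A = πr² = π(7.0700e-03 m)² = 1.570e-04 m²
R₁ = ρL/A = (2.59×10^-8)(2720)/(1.570e-04) = 0.4486 Ω
R₂ = (1.74×10^-8)(2150)/(1.570e-04) = 0.2382 Ω
R = R₁ + R₂ = 0.687 Ω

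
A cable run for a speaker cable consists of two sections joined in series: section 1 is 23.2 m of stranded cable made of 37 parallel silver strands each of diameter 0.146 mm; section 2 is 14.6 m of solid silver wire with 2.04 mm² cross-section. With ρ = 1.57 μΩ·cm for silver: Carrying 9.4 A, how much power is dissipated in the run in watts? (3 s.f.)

61.9 W

ρ = 1.57 μΩ·cm = 1.57×10^-8 Ω·m
Section 1: A_strand = π(7.3000e-05)² = 1.674e-08 m²; R₁ = ρL/(N·A_s) = (1.57×10^-8)(23.2)/(37×1.674e-08) = 0.588 Ω
Section 2: A = 2.04 mm² = 2.040e-06 m²
R₂ = (1.57×10^-8)(14.6)/(2.040e-06) = 0.1124 Ω
R = R₁ + R₂ = 0.7004 Ω
P = I²R = (9.4)² × 0.7004 = 61.9 W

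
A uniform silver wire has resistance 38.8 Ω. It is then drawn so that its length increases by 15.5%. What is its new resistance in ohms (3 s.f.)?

51.8 Ω

k = 1 + 15.5/100 = 1.155; volume constant ⇒ A' = A/k, so R' = k²R.
R' = 1.334 × 38.8 = 51.8 Ω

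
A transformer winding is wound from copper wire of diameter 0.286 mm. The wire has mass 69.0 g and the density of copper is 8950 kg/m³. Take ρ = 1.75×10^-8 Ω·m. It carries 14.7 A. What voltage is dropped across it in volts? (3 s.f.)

A = π(d/2)² = π(1.4300e-04 m)² = 6.4242e-08 m²
L = m/(density·A) = 0.069/(8950×6.4242e-08) = 120 m
R = ρL/A = (1.75×10^-8)(120)/(6.4242e-08) = 32.69 Ω
V = IR = 14.7 × 32.69 = 481 V

481 V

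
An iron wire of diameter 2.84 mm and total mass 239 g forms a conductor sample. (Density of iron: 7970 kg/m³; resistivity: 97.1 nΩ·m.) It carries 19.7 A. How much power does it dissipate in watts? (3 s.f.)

ρ = 97.1 nΩ·m = 9.71×10^-8 Ω·m
A = π(d/2)² = π(1.4200e-03 m)² = 6.3347e-06 m²
L = m/(density·A) = 0.239/(7970×6.3347e-06) = 4.734 m
R = ρL/A = (9.71×10^-8)(4.734)/(6.3347e-06) = 0.07256 Ω
P = I²R = (19.7)² × 0.07256 = 28.2 W

28.2 W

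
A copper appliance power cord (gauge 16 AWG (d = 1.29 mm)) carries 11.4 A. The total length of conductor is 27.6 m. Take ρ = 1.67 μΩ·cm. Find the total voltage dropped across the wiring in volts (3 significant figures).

ρ = 1.67 μΩ·cm = 1.67×10^-8 Ω·m
A = π(1.29/2 mm)² = π(6.4500e-04 m)² = 1.307e-06 m²
R = ρL/A = (1.67×10^-8)(27.6)/(1.307e-06) = 0.3527 Ω
V = IR = 11.4 × 0.3527 = 4.02 V

4.02 V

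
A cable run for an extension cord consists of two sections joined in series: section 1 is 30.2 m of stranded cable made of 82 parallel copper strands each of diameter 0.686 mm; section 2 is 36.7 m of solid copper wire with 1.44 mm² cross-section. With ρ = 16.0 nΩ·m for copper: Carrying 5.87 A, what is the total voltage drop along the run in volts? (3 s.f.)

ρ = 16.0 nΩ·m = 1.60×10^-8 Ω·m
Section 1: A_strand = π(3.4300e-04)² = 3.696e-07 m²; R₁ = ρL/(N·A_s) = (1.60×10^-8)(30.2)/(82×3.696e-07) = 0.01594 Ω
Section 2: A = 1.44 mm² = 1.440e-06 m²
R₂ = (1.60×10^-8)(36.7)/(1.440e-06) = 0.4078 Ω
R = R₁ + R₂ = 0.4237 Ω
V = IR = 5.87 × 0.4237 = 2.49 V

2.49 V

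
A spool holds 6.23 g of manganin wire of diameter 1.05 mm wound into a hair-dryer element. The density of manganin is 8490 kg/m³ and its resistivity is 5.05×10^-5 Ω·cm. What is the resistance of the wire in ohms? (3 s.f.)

0.494 Ω

ρ = 5.05×10^-5 Ω·cm = 5.05×10^-7 Ω·m
A = π(d/2)² = π(5.2500e-04 m)² = 8.6590e-07 m²
L = m/(density·A) = 0.00623/(8490×8.6590e-07) = 0.8474 m
R = ρL/A = (5.05×10^-7)(0.8474)/(8.6590e-07) = 0.494 Ω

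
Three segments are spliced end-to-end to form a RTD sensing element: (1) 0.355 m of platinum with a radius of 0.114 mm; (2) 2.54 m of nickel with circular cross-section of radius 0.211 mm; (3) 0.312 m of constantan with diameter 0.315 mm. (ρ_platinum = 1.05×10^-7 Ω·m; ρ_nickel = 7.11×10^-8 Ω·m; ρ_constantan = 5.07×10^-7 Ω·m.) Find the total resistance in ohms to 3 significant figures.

Seg 1: A = πr² = π(1.1400e-04 m)² = 4.083e-08 m²
R_1 = (1.05×10^-7)(0.355)/(4.083e-08) = 0.913 Ω
Seg 2: A = πr² = π(2.1100e-04 m)² = 1.399e-07 m²
R_2 = (7.11×10^-8)(2.54)/(1.399e-07) = 1.291 Ω
Seg 3: A = π(d/2)² = π(1.5750e-04 m)² = 7.793e-08 m²
R_3 = (5.07×10^-7)(0.312)/(7.793e-08) = 2.03 Ω
R_total = R_1 + R_2 + R_3 = 4.23 Ω

4.23 Ω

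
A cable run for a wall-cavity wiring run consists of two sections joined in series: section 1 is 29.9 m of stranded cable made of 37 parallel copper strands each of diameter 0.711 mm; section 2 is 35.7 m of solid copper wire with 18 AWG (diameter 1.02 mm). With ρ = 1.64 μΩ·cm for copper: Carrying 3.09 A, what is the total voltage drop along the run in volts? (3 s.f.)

2.32 V

ρ = 1.64 μΩ·cm = 1.64×10^-8 Ω·m
Section 1: A_strand = π(3.5550e-04)² = 3.970e-07 m²; R₁ = ρL/(N·A_s) = (1.64×10^-8)(29.9)/(37×3.970e-07) = 0.03338 Ω
Section 2: A = π(1.02/2 mm)² = π(5.1000e-04 m)² = 8.171e-07 m²
R₂ = (1.64×10^-8)(35.7)/(8.171e-07) = 0.7165 Ω
R = R₁ + R₂ = 0.7499 Ω
V = IR = 3.09 × 0.7499 = 2.32 V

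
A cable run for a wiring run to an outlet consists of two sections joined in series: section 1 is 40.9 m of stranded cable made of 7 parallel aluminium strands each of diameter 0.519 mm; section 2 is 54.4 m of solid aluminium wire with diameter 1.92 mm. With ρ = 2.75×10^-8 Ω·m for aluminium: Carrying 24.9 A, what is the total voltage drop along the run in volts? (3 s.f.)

31.8 V

Section 1: A_strand = π(2.5950e-04)² = 2.116e-07 m²; R₁ = ρL/(N·A_s) = (2.75×10^-8)(40.9)/(7×2.116e-07) = 0.7595 Ω
Section 2: A = π(d/2)² = π(9.6000e-04 m)² = 2.895e-06 m²
R₂ = (2.75×10^-8)(54.4)/(2.895e-06) = 0.5167 Ω
R = R₁ + R₂ = 1.276 Ω
V = IR = 24.9 × 1.276 = 31.8 V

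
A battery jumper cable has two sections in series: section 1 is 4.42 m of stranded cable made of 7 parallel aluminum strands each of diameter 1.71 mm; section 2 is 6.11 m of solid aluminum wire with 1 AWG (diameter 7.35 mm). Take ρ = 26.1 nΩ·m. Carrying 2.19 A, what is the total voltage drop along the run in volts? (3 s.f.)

0.0239 V

ρ = 26.1 nΩ·m = 2.61×10^-8 Ω·m
Section 1: A_strand = π(8.5500e-04)² = 2.297e-06 m²; R₁ = ρL/(N·A_s) = (2.61×10^-8)(4.42)/(7×2.297e-06) = 0.007176 Ω
Section 2: A = π(7.35/2 mm)² = π(3.6750e-03 m)² = 4.243e-05 m²
R₂ = (2.61×10^-8)(6.11)/(4.243e-05) = 0.003759 Ω
R = R₁ + R₂ = 0.01093 Ω
V = IR = 2.19 × 0.01093 = 0.0239 V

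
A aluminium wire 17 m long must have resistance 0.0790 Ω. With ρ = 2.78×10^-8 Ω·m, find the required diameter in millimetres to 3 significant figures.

2.76 mm

A = ρL/R = (2.78×10^-8)(17)/(0.079) = 5.982e-06 m²
d = 2√(A/π) = 2.760e-03 m = 2.76 mm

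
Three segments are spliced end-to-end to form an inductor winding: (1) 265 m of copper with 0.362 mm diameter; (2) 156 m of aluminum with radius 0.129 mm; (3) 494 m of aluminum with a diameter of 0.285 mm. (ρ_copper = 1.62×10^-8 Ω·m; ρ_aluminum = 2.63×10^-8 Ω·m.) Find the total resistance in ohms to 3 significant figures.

324 Ω

Seg 1: A = π(d/2)² = π(1.8100e-04 m)² = 1.029e-07 m²
R_1 = (1.62×10^-8)(265)/(1.029e-07) = 41.71 Ω
Seg 2: A = πr² = π(1.2900e-04 m)² = 5.228e-08 m²
R_2 = (2.63×10^-8)(156)/(5.228e-08) = 78.48 Ω
Seg 3: A = π(d/2)² = π(1.4250e-04 m)² = 6.379e-08 m²
R_3 = (2.63×10^-8)(494)/(6.379e-08) = 203.7 Ω
R_total = R_1 + R_2 + R_3 = 324 Ω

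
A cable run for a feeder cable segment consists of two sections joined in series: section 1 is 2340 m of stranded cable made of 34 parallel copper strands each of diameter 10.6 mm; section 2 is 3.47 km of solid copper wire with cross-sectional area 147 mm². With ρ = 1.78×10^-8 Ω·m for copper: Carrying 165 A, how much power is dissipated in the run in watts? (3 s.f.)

11800 W

Section 1: A_strand = π(5.3000e-03)² = 8.825e-05 m²; R₁ = ρL/(N·A_s) = (1.78×10^-8)(2340)/(34×8.825e-05) = 0.01388 Ω
Section 2: A = 147 mm² = 1.470e-04 m²
R₂ = (1.78×10^-8)(3470)/(1.470e-04) = 0.4202 Ω
R = R₁ + R₂ = 0.4341 Ω
P = I²R = (165)² × 0.4341 = 11800 W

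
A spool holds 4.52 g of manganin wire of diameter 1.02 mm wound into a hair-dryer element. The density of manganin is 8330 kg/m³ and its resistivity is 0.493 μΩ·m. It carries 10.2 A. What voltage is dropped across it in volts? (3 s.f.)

4.09 V

ρ = 0.493 μΩ·m = 4.93×10^-7 Ω·m
A = π(d/2)² = π(5.1000e-04 m)² = 8.1713e-07 m²
L = m/(density·A) = 0.00452/(8330×8.1713e-07) = 0.6641 m
R = ρL/A = (4.93×10^-7)(0.6641)/(8.1713e-07) = 0.4006 Ω
V = IR = 10.2 × 0.4006 = 4.09 V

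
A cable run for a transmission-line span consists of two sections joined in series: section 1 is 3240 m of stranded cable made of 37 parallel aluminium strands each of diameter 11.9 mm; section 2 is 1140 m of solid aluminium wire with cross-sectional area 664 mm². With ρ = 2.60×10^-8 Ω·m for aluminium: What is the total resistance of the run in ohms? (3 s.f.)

0.0651 Ω

Section 1: A_strand = π(5.9500e-03)² = 1.112e-04 m²; R₁ = ρL/(N·A_s) = (2.60×10^-8)(3240)/(37×1.112e-04) = 0.02047 Ω
Section 2: A = 664 mm² = 6.640e-04 m²
R₂ = (2.60×10^-8)(1140)/(6.640e-04) = 0.04464 Ω
R = R₁ + R₂ = 0.0651 Ω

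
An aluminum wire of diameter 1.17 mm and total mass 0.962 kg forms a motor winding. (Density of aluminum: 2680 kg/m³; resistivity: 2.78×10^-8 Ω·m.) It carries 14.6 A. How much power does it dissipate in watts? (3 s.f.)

1840 W

A = π(d/2)² = π(5.8500e-04 m)² = 1.0751e-06 m²
L = m/(density·A) = 0.962/(2680×1.0751e-06) = 333.9 m
R = ρL/A = (2.78×10^-8)(333.9)/(1.0751e-06) = 8.633 Ω
P = I²R = (14.6)² × 8.633 = 1840 W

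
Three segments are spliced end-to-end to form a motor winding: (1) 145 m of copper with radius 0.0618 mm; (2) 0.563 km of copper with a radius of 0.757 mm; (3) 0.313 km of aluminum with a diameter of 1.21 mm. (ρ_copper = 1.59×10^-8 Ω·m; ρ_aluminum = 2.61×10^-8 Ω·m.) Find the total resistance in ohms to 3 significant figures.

204 Ω

Seg 1: A = πr² = π(6.1800e-05 m)² = 1.200e-08 m²
R_1 = (1.59×10^-8)(145)/(1.200e-08) = 192.1 Ω
Seg 2: A = πr² = π(7.5700e-04 m)² = 1.800e-06 m²
R_2 = (1.59×10^-8)(563)/(1.800e-06) = 4.972 Ω
Seg 3: A = π(d/2)² = π(6.0500e-04 m)² = 1.150e-06 m²
R_3 = (2.61×10^-8)(313)/(1.150e-06) = 7.104 Ω
R_total = R_1 + R_2 + R_3 = 204 Ω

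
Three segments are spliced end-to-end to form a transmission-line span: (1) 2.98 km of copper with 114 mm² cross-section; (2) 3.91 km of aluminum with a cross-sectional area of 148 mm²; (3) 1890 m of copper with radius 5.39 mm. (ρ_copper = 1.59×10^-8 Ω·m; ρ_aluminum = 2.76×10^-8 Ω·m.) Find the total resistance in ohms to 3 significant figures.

Seg 1: A = 114 mm² = 1.140e-04 m²
R_1 = (1.59×10^-8)(2980)/(1.140e-04) = 0.4156 Ω
Seg 2: A = 148 mm² = 1.480e-04 m²
R_2 = (2.76×10^-8)(3910)/(1.480e-04) = 0.7292 Ω
Seg 3: A = πr² = π(5.3900e-03 m)² = 9.127e-05 m²
R_3 = (1.59×10^-8)(1890)/(9.127e-05) = 0.3293 Ω
R_total = R_1 + R_2 + R_3 = 1.47 Ω

1.47 Ω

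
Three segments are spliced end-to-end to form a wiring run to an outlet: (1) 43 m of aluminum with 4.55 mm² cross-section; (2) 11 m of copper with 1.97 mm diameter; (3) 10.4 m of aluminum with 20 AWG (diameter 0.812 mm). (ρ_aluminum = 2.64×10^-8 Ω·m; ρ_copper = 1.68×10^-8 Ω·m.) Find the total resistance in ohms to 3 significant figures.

Seg 1: A = 4.55 mm² = 4.550e-06 m²
R_1 = (2.64×10^-8)(43)/(4.550e-06) = 0.2495 Ω
Seg 2: A = π(d/2)² = π(9.8500e-04 m)² = 3.048e-06 m²
R_2 = (1.68×10^-8)(11)/(3.048e-06) = 0.06063 Ω
Seg 3: A = π(0.812/2 mm)² = π(4.0600e-04 m)² = 5.178e-07 m²
R_3 = (2.64×10^-8)(10.4)/(5.178e-07) = 0.5302 Ω
R_total = R_1 + R_2 + R_3 = 0.840 Ω

0.840 Ω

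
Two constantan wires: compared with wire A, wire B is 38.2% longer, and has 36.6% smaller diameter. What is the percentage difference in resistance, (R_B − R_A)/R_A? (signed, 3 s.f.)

R ∝ L/d², so R_B/R_A = (1 + 38.2/100) × (1 − 36.6/100)⁻²
= 1.382 × 2.488 = 3.438
(R_B − R_A)/R_A = 3.438 − 1 = 244%

244%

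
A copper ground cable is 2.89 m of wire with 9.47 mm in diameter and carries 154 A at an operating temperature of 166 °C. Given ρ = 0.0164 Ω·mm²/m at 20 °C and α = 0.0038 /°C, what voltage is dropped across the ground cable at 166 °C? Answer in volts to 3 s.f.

ρ = 0.0164 Ω·mm²/m = 1.64×10^-8 Ω·m
A = π(d/2)² = π(4.7350e-03 m)² = 7.044e-05 m²
R₍20₎ = ρL/A = (1.64×10^-8)(2.89)/(7.044e-05) = 6.729×10^-4 Ω
R₍166₎ = R₍20₎(1 + αΔT) = 6.729×10^-4 × (1 + 0.0038×146) = 0.001046 Ω
V = IR = 154 × 0.001046 = 0.161 V

0.161 V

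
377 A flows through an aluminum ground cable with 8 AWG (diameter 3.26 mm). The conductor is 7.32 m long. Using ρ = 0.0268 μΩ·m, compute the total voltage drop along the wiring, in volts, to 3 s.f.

ρ = 0.0268 μΩ·m = 2.68×10^-8 Ω·m
A = π(3.26/2 mm)² = π(1.6300e-03 m)² = 8.347e-06 m²
R = ρL/A = (2.68×10^-8)(7.32)/(8.347e-06) = 0.0235 Ω
V = IR = 377 × 0.0235 = 8.86 V

8.86 V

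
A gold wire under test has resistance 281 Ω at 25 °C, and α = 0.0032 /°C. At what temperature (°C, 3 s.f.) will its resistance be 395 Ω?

152 °C

R = R₀(1 + α(T − T₀)) ⇒ T = T₀ + (R/R₀ − 1)/α
T = 25 + (395/281 − 1)/0.0032 = 25 + (0.4057)/0.0032 = 152 °C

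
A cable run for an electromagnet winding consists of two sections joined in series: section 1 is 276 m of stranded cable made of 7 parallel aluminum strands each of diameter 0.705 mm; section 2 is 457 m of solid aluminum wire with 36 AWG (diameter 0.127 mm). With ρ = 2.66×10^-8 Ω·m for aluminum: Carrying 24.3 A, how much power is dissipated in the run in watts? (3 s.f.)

5.68×10^5 W

Section 1: A_strand = π(3.5250e-04)² = 3.904e-07 m²; R₁ = ρL/(N·A_s) = (2.66×10^-8)(276)/(7×3.904e-07) = 2.687 Ω
Section 2: A = π(0.127/2 mm)² = π(6.3500e-05 m)² = 1.267e-08 m²
R₂ = (2.66×10^-8)(457)/(1.267e-08) = 959.6 Ω
R = R₁ + R₂ = 962.3 Ω
P = I²R = (24.3)² × 962.3 = 5.68×10^5 W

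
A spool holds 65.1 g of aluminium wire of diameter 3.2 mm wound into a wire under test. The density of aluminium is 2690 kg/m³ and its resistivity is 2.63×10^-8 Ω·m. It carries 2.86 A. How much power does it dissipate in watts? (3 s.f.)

A = π(d/2)² = π(1.6000e-03 m)² = 8.0425e-06 m²
L = m/(density·A) = 0.0651/(2690×8.0425e-06) = 3.009 m
R = ρL/A = (2.63×10^-8)(3.009)/(8.0425e-06) = 0.00984 Ω
P = I²R = (2.86)² × 0.00984 = 0.0805 W

0.0805 W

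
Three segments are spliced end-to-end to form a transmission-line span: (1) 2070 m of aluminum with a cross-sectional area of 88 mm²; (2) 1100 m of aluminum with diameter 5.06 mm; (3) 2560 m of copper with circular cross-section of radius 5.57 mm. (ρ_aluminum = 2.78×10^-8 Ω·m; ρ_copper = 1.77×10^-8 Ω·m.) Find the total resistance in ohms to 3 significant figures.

Seg 1: A = 88 mm² = 8.800e-05 m²
R_1 = (2.78×10^-8)(2070)/(8.800e-05) = 0.6539 Ω
Seg 2: A = π(d/2)² = π(2.5300e-03 m)² = 2.011e-05 m²
R_2 = (2.78×10^-8)(1100)/(2.011e-05) = 1.521 Ω
Seg 3: A = πr² = π(5.5700e-03 m)² = 9.747e-05 m²
R_3 = (1.77×10^-8)(2560)/(9.747e-05) = 0.4649 Ω
R_total = R_1 + R_2 + R_3 = 2.64 Ω

2.64 Ω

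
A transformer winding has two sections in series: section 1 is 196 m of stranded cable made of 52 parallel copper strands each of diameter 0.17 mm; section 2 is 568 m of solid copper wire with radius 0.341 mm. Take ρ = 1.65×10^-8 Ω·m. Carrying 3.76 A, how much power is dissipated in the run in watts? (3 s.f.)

Section 1: A_strand = π(8.5000e-05)² = 2.270e-08 m²; R₁ = ρL/(N·A_s) = (1.65×10^-8)(196)/(52×2.270e-08) = 2.74 Ω
Section 2: A = πr² = π(3.4100e-04 m)² = 3.653e-07 m²
R₂ = (1.65×10^-8)(568)/(3.653e-07) = 25.66 Ω
R = R₁ + R₂ = 28.4 Ω
P = I²R = (3.76)² × 28.4 = 401 W

401 W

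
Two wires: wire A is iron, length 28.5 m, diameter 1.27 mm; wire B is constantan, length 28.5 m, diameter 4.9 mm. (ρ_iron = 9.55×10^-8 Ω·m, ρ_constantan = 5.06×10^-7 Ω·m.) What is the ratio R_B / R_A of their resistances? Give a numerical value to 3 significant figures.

R ∝ ρL/d², so R_B/R_A = (ρ_B/ρ_A) × (d_A/d_B)²
= (5.06×10^-7/9.55×10^-8) × (1.27/4.9)² = 0.356

0.356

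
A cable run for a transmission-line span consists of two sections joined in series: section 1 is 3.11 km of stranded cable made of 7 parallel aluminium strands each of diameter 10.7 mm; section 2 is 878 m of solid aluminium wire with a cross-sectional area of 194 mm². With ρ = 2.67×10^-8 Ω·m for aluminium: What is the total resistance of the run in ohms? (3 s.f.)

Section 1: A_strand = π(5.3500e-03)² = 8.992e-05 m²; R₁ = ρL/(N·A_s) = (2.67×10^-8)(3110)/(7×8.992e-05) = 0.1319 Ω
Section 2: A = 194 mm² = 1.940e-04 m²
R₂ = (2.67×10^-8)(878)/(1.940e-04) = 0.1208 Ω
R = R₁ + R₂ = 0.253 Ω

0.253 Ω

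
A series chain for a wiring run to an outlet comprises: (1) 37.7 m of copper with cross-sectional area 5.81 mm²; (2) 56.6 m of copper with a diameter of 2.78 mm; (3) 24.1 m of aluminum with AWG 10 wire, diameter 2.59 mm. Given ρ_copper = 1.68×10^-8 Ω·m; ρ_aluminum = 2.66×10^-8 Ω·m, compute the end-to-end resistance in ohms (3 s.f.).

0.387 Ω

Seg 1: A = 5.81 mm² = 5.810e-06 m²
R_1 = (1.68×10^-8)(37.7)/(5.810e-06) = 0.109 Ω
Seg 2: A = π(d/2)² = π(1.3900e-03 m)² = 6.070e-06 m²
R_2 = (1.68×10^-8)(56.6)/(6.070e-06) = 0.1567 Ω
Seg 3: A = π(2.59/2 mm)² = π(1.2950e-03 m)² = 5.269e-06 m²
R_3 = (2.66×10^-8)(24.1)/(5.269e-06) = 0.1217 Ω
R_total = R_1 + R_2 + R_3 = 0.387 Ω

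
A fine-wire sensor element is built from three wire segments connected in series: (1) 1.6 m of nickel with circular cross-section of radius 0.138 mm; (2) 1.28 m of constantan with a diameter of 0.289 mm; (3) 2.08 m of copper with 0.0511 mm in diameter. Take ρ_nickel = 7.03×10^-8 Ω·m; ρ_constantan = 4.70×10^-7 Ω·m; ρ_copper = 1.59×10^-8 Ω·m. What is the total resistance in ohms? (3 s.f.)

27.2 Ω

Seg 1: A = πr² = π(1.3800e-04 m)² = 5.983e-08 m²
R_1 = (7.03×10^-8)(1.6)/(5.983e-08) = 1.88 Ω
Seg 2: A = π(d/2)² = π(1.4450e-04 m)² = 6.560e-08 m²
R_2 = (4.70×10^-7)(1.28)/(6.560e-08) = 9.171 Ω
Seg 3: A = π(d/2)² = π(2.5550e-05 m)² = 2.051e-09 m²
R_3 = (1.59×10^-8)(2.08)/(2.051e-09) = 16.13 Ω
R_total = R_1 + R_2 + R_3 = 27.2 Ω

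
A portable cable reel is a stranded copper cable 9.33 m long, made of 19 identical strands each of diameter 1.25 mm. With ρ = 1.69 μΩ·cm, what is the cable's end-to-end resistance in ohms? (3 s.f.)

0.00676 Ω

ρ = 1.69 μΩ·cm = 1.69×10^-8 Ω·m
A_strand = π(6.2500e-04 m)² = 1.227e-06 m²
R_strand = ρL/A = (1.69×10^-8)(9.33)/(1.227e-06) = 0.1285 Ω
R_total = R_strand/N = 0.1285/19 = 0.00676 Ω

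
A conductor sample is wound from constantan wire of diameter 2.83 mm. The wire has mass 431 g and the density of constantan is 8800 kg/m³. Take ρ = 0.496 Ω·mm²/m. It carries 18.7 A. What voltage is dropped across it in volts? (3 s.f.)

ρ = 0.496 Ω·mm²/m = 4.96×10^-7 Ω·m
A = π(d/2)² = π(1.4150e-03 m)² = 6.2902e-06 m²
L = m/(density·A) = 0.431/(8800×6.2902e-06) = 7.786 m
R = ρL/A = (4.96×10^-7)(7.786)/(6.2902e-06) = 0.614 Ω
V = IR = 18.7 × 0.614 = 11.5 V

11.5 V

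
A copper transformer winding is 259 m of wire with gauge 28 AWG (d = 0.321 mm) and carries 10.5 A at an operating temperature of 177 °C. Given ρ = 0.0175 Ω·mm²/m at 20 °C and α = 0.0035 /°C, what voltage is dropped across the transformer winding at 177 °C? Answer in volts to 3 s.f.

ρ = 0.0175 Ω·mm²/m = 1.75×10^-8 Ω·m
A = π(0.321/2 mm)² = π(1.6050e-04 m)² = 8.093e-08 m²
R₍20₎ = ρL/A = (1.75×10^-8)(259)/(8.093e-08) = 56.01 Ω
R₍177₎ = R₍20₎(1 + αΔT) = 56.01 × (1 + 0.0035×157) = 86.78 Ω
V = IR = 10.5 × 86.78 = 911 V

911 V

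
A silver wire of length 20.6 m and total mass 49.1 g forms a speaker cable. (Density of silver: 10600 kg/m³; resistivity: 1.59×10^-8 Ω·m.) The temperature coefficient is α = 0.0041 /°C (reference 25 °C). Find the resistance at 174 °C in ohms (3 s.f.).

A = m/(density·L) = 0.0491/(10600×20.6) = 2.2486e-07 m²
R = ρL/A = (1.59×10^-8)(20.6)/(2.2486e-07) = 1.457 Ω
R(174 °C) = 1.457 × (1 + 0.0041×149) = 2.35 Ω

2.35 Ω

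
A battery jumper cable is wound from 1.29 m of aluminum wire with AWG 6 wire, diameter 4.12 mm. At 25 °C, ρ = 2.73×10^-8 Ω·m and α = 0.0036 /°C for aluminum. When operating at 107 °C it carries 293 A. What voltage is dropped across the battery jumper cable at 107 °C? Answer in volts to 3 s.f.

1.00 V

A = π(4.12/2 mm)² = π(2.0600e-03 m)² = 1.333e-05 m²
R₍25₎ = ρL/A = (2.73×10^-8)(1.29)/(1.333e-05) = 0.002642 Ω
R₍107₎ = R₍25₎(1 + αΔT) = 0.002642 × (1 + 0.0036×82) = 0.003421 Ω
V = IR = 293 × 0.003421 = 1.00 V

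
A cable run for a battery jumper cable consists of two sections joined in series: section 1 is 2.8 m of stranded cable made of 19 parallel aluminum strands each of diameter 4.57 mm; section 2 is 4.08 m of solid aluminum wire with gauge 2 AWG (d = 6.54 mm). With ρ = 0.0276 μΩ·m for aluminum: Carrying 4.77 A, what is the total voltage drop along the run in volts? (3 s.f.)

0.0172 V

ρ = 0.0276 μΩ·m = 2.76×10^-8 Ω·m
Section 1: A_strand = π(2.2850e-03)² = 1.640e-05 m²; R₁ = ρL/(N·A_s) = (2.76×10^-8)(2.8)/(19×1.640e-05) = 2.480×10^-4 Ω
Section 2: A = π(6.54/2 mm)² = π(3.2700e-03 m)² = 3.359e-05 m²
R₂ = (2.76×10^-8)(4.08)/(3.359e-05) = 0.003352 Ω
R = R₁ + R₂ = 0.0036 Ω
V = IR = 4.77 × 0.0036 = 0.0172 V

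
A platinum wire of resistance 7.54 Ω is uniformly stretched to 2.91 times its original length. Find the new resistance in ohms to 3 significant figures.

Volume constant ⇒ A' = A/k with k = 2.91. R' = ρ(kL)/(A/k) = k²R.
R' = 8.468 × 7.54 = 63.8 Ω

63.8 Ω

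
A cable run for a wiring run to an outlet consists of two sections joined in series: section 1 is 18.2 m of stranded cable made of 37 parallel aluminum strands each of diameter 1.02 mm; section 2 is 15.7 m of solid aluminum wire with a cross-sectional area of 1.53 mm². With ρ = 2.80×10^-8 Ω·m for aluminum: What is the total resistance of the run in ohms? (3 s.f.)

Section 1: A_strand = π(5.1000e-04)² = 8.171e-07 m²; R₁ = ρL/(N·A_s) = (2.80×10^-8)(18.2)/(37×8.171e-07) = 0.01686 Ω
Section 2: A = 1.53 mm² = 1.530e-06 m²
R₂ = (2.80×10^-8)(15.7)/(1.530e-06) = 0.2873 Ω
R = R₁ + R₂ = 0.304 Ω

0.304 Ω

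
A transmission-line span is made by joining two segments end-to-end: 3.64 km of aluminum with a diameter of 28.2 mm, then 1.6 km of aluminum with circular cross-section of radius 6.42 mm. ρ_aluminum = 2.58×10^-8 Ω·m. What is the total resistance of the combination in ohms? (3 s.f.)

0.469 Ω

Segment 1: A = π(d/2)² = π(1.4100e-02 m)² = 6.246e-04 m²
R₁ = ρL/A = (2.58×10^-8)(3640)/(6.246e-04) = 0.1504 Ω
Segment 2: A = πr² = π(6.4200e-03 m)² = 1.295e-04 m²
R₂ = (2.58×10^-8)(1600)/(1.295e-04) = 0.3188 Ω
R = R₁ + R₂ = 0.469 Ω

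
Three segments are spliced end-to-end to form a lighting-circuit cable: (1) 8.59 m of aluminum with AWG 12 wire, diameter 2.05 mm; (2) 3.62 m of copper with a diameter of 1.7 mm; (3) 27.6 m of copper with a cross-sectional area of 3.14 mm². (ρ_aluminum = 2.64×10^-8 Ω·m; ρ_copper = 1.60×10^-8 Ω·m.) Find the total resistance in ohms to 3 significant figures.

Seg 1: A = π(2.05/2 mm)² = π(1.0250e-03 m)² = 3.301e-06 m²
R_1 = (2.64×10^-8)(8.59)/(3.301e-06) = 0.06871 Ω
Seg 2: A = π(d/2)² = π(8.5000e-04 m)² = 2.270e-06 m²
R_2 = (1.60×10^-8)(3.62)/(2.270e-06) = 0.02552 Ω
Seg 3: A = 3.14 mm² = 3.140e-06 m²
R_3 = (1.60×10^-8)(27.6)/(3.140e-06) = 0.1406 Ω
R_total = R_1 + R_2 + R_3 = 0.235 Ω

0.235 Ω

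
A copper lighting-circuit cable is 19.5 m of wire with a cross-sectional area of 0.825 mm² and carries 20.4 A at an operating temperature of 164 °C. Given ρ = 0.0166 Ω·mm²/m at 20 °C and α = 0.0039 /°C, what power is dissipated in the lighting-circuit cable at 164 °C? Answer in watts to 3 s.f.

ρ = 0.0166 Ω·mm²/m = 1.66×10^-8 Ω·m
A = 0.825 mm² = 8.250e-07 m²
R₍20₎ = ρL/A = (1.66×10^-8)(19.5)/(8.250e-07) = 0.3924 Ω
R₍164₎ = R₍20₎(1 + αΔT) = 0.3924 × (1 + 0.0039×144) = 0.6127 Ω
P = I²R = (20.4)² × 0.6127 = 255 W

255 W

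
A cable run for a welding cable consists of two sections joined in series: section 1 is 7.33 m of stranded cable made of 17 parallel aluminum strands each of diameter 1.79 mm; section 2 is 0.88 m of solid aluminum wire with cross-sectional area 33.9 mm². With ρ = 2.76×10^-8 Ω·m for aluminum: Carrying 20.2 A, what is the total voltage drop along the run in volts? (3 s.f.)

Section 1: A_strand = π(8.9500e-04)² = 2.516e-06 m²; R₁ = ρL/(N·A_s) = (2.76×10^-8)(7.33)/(17×2.516e-06) = 0.004729 Ω
Section 2: A = 33.9 mm² = 3.390e-05 m²
R₂ = (2.76×10^-8)(0.88)/(3.390e-05) = 7.165×10^-4 Ω
R = R₁ + R₂ = 0.005445 Ω
V = IR = 20.2 × 0.005445 = 0.110 V

0.110 V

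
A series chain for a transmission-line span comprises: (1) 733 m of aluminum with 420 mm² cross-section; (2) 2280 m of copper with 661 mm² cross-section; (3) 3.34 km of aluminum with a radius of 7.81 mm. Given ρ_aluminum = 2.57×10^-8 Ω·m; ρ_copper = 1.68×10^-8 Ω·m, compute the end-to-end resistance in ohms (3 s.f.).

Seg 1: A = 420 mm² = 4.200e-04 m²
R_1 = (2.57×10^-8)(733)/(4.200e-04) = 0.04485 Ω
Seg 2: A = 661 mm² = 6.610e-04 m²
R_2 = (1.68×10^-8)(2280)/(6.610e-04) = 0.05795 Ω
Seg 3: A = πr² = π(7.8100e-03 m)² = 1.916e-04 m²
R_3 = (2.57×10^-8)(3340)/(1.916e-04) = 0.4479 Ω
R_total = R_1 + R_2 + R_3 = 0.551 Ω

0.551 Ω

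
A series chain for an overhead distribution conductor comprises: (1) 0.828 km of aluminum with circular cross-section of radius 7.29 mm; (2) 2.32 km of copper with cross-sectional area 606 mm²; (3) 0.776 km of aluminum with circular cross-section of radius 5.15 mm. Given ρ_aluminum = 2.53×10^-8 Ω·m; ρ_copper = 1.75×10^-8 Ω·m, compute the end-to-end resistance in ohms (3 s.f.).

Seg 1: A = πr² = π(7.2900e-03 m)² = 1.670e-04 m²
R_1 = (2.53×10^-8)(828)/(1.670e-04) = 0.1255 Ω
Seg 2: A = 606 mm² = 6.060e-04 m²
R_2 = (1.75×10^-8)(2320)/(6.060e-04) = 0.067 Ω
Seg 3: A = πr² = π(5.1500e-03 m)² = 8.332e-05 m²
R_3 = (2.53×10^-8)(776)/(8.332e-05) = 0.2356 Ω
R_total = R_1 + R_2 + R_3 = 0.428 Ω

0.428 Ω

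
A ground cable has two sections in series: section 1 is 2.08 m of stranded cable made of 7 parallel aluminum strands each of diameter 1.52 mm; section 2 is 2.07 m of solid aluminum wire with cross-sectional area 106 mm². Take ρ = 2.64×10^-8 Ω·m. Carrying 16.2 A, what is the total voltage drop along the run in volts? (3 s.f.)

0.0784 V

Section 1: A_strand = π(7.6000e-04)² = 1.815e-06 m²; R₁ = ρL/(N·A_s) = (2.64×10^-8)(2.08)/(7×1.815e-06) = 0.004323 Ω
Section 2: A = 106 mm² = 1.060e-04 m²
R₂ = (2.64×10^-8)(2.07)/(1.060e-04) = 5.155×10^-4 Ω
R = R₁ + R₂ = 0.004839 Ω
V = IR = 16.2 × 0.004839 = 0.0784 V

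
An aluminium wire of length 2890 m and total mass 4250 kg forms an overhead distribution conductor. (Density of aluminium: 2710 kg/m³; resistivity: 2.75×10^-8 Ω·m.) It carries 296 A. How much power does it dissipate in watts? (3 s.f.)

12800 W

A = m/(density·L) = 4250/(2710×2890) = 5.4265e-04 m²
R = ρL/A = (2.75×10^-8)(2890)/(5.4265e-04) = 0.1465 Ω
P = I²R = (296)² × 0.1465 = 12800 W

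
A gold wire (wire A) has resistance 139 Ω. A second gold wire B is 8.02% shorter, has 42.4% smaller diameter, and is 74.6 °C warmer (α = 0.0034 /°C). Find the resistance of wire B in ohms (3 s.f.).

483 Ω

R ∝ ρL/d² with ρ ∝ (1+αΔT), so R_B/R_A = (1 − 8.02/100) × (1 − 42.4/100)⁻² × (1 + 0.0034×74.6)
= 0.9198 × 3.014 × 1.254 = 3.475
R_B = 3.475 × 139 = 483 Ω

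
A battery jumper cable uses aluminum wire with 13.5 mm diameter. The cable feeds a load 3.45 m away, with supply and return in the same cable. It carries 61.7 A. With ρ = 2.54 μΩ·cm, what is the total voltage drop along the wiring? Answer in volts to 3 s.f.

ρ = 2.54 μΩ·cm = 2.54×10^-8 Ω·m
A = π(d/2)² = π(6.7500e-03 m)² = 1.431e-04 m²
Total conductor length (both ways) L = 2 × 3.45 = 6.9 m
R = ρL/A = (2.54×10^-8)(6.9)/(1.431e-04) = 0.001224 Ω
V = IR = 61.7 × 0.001224 = 0.0755 V

0.0755 V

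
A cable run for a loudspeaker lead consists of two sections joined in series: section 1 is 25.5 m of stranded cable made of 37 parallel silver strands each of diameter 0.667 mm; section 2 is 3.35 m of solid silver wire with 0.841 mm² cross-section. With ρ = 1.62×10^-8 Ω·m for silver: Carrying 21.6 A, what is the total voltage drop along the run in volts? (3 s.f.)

2.08 V

Section 1: A_strand = π(3.3350e-04)² = 3.494e-07 m²; R₁ = ρL/(N·A_s) = (1.62×10^-8)(25.5)/(37×3.494e-07) = 0.03195 Ω
Section 2: A = 0.841 mm² = 8.410e-07 m²
R₂ = (1.62×10^-8)(3.35)/(8.410e-07) = 0.06453 Ω
R = R₁ + R₂ = 0.09648 Ω
V = IR = 21.6 × 0.09648 = 2.08 V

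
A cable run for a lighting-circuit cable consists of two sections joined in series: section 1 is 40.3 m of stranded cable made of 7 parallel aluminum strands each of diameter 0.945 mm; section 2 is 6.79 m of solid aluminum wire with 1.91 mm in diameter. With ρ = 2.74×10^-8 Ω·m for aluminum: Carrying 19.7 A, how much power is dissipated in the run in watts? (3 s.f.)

Section 1: A_strand = π(4.7250e-04)² = 7.014e-07 m²; R₁ = ρL/(N·A_s) = (2.74×10^-8)(40.3)/(7×7.014e-07) = 0.2249 Ω
Section 2: A = π(d/2)² = π(9.5500e-04 m)² = 2.865e-06 m²
R₂ = (2.74×10^-8)(6.79)/(2.865e-06) = 0.06493 Ω
R = R₁ + R₂ = 0.2898 Ω
P = I²R = (19.7)² × 0.2898 = 112 W

112 W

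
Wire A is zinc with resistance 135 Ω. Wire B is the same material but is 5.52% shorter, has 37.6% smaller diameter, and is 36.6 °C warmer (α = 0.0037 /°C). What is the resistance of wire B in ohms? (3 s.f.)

R ∝ ρL/d² with ρ ∝ (1+αΔT), so R_B/R_A = (1 − 5.52/100) × (1 − 37.6/100)⁻² × (1 + 0.0037×36.6)
= 0.9448 × 2.568 × 1.135 = 2.755
R_B = 2.755 × 135 = 372 Ω

372 Ω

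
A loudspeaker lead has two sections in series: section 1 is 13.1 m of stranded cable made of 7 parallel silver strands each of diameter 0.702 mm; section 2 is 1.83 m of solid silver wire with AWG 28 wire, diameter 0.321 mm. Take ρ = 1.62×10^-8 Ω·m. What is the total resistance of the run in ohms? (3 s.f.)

0.445 Ω

Section 1: A_strand = π(3.5100e-04)² = 3.870e-07 m²; R₁ = ρL/(N·A_s) = (1.62×10^-8)(13.1)/(7×3.870e-07) = 0.07833 Ω
Section 2: A = π(0.321/2 mm)² = π(1.6050e-04 m)² = 8.093e-08 m²
R₂ = (1.62×10^-8)(1.83)/(8.093e-08) = 0.3663 Ω
R = R₁ + R₂ = 0.445 Ω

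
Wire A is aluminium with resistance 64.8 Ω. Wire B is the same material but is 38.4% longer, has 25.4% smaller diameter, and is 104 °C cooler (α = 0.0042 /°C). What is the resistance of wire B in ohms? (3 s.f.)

R ∝ ρL/d² with ρ ∝ (1+αΔT), so R_B/R_A = (1 + 38.4/100) × (1 − 25.4/100)⁻² × (1 − 0.0042×104)
= 1.384 × 1.797 × 0.5632 = 1.401
R_B = 1.401 × 64.8 = 90.8 Ω

90.8 Ω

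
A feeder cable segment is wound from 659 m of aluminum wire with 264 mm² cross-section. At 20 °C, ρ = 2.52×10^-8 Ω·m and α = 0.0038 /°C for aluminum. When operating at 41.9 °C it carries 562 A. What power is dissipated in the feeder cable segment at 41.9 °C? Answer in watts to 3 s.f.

A = 264 mm² = 2.640e-04 m²
R₍20₎ = ρL/A = (2.52×10^-8)(659)/(2.640e-04) = 0.0629 Ω
R₍41.9₎ = R₍20₎(1 + αΔT) = 0.0629 × (1 + 0.0038×21.9) = 0.06814 Ω
P = I²R = (562)² × 0.06814 = 21500 W

21500 W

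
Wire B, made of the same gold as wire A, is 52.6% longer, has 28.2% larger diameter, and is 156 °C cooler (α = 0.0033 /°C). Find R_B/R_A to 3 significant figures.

R ∝ ρL/d² with ρ ∝ (1+αΔT), so R_B/R_A = (1 + 52.6/100) × (1 + 28.2/100)⁻² × (1 − 0.0033×156)
= 1.526 × 0.6085 × 0.4852 = 0.451

0.451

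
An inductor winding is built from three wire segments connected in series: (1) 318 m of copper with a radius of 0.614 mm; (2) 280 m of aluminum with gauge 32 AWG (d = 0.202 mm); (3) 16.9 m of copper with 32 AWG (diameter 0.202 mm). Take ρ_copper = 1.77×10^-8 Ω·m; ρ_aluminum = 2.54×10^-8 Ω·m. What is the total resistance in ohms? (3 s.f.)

236 Ω

Seg 1: A = πr² = π(6.1400e-04 m)² = 1.184e-06 m²
R_1 = (1.77×10^-8)(318)/(1.184e-06) = 4.752 Ω
Seg 2: A = π(0.202/2 mm)² = π(1.0100e-04 m)² = 3.205e-08 m²
R_2 = (2.54×10^-8)(280)/(3.205e-08) = 221.9 Ω
Seg 3: A = π(0.202/2 mm)² = π(1.0100e-04 m)² = 3.205e-08 m²
R_3 = (1.77×10^-8)(16.9)/(3.205e-08) = 9.334 Ω
R_total = R_1 + R_2 + R_3 = 236 Ω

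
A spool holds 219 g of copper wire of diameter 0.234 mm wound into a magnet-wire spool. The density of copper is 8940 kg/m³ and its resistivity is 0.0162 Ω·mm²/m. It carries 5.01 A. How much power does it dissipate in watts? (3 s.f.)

ρ = 0.0162 Ω·mm²/m = 1.62×10^-8 Ω·m
A = π(d/2)² = π(1.1700e-04 m)² = 4.3005e-08 m²
L = m/(density·A) = 0.219/(8940×4.3005e-08) = 569.6 m
R = ρL/A = (1.62×10^-8)(569.6)/(4.3005e-08) = 214.6 Ω
P = I²R = (5.01)² × 214.6 = 5390 W

5390 W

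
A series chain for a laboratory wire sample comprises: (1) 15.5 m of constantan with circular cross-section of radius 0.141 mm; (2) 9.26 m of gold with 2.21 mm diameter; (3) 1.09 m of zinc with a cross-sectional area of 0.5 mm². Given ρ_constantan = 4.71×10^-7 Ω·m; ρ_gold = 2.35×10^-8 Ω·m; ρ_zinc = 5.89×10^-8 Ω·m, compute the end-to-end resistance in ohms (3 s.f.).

117 Ω

Seg 1: A = πr² = π(1.4100e-04 m)² = 6.246e-08 m²
R_1 = (4.71×10^-7)(15.5)/(6.246e-08) = 116.9 Ω
Seg 2: A = π(d/2)² = π(1.1050e-03 m)² = 3.836e-06 m²
R_2 = (2.35×10^-8)(9.26)/(3.836e-06) = 0.05673 Ω
Seg 3: A = 0.5 mm² = 5.000e-07 m²
R_3 = (5.89×10^-8)(1.09)/(5.000e-07) = 0.1284 Ω
R_total = R_1 + R_2 + R_3 = 117 Ω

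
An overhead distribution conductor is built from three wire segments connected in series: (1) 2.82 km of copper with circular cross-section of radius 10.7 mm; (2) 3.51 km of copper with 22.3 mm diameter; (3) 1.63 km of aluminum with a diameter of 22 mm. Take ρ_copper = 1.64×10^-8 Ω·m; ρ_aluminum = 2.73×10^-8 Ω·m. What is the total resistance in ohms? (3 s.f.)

0.393 Ω

Seg 1: A = πr² = π(1.0700e-02 m)² = 3.597e-04 m²
R_1 = (1.64×10^-8)(2820)/(3.597e-04) = 0.1286 Ω
Seg 2: A = π(d/2)² = π(1.1150e-02 m)² = 3.906e-04 m²
R_2 = (1.64×10^-8)(3510)/(3.906e-04) = 0.1474 Ω
Seg 3: A = π(d/2)² = π(1.1000e-02 m)² = 3.801e-04 m²
R_3 = (2.73×10^-8)(1630)/(3.801e-04) = 0.1171 Ω
R_total = R_1 + R_2 + R_3 = 0.393 Ω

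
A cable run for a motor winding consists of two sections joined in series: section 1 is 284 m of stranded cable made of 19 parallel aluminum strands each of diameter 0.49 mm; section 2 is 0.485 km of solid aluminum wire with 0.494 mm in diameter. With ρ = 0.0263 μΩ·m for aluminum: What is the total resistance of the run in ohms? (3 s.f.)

ρ = 0.0263 μΩ·m = 2.63×10^-8 Ω·m
Section 1: A_strand = π(2.4500e-04)² = 1.886e-07 m²; R₁ = ρL/(N·A_s) = (2.63×10^-8)(284)/(19×1.886e-07) = 2.085 Ω
Section 2: A = π(d/2)² = π(2.4700e-04 m)² = 1.917e-07 m²
R₂ = (2.63×10^-8)(485)/(1.917e-07) = 66.55 Ω
R = R₁ + R₂ = 68.6 Ω

68.6 Ω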